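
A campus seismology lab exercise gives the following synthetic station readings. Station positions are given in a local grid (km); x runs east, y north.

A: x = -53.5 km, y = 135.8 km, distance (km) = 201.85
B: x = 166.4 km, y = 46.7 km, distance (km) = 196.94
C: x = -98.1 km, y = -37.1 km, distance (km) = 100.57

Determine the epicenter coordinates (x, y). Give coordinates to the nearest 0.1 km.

Circle about each station: (x + 53.5)² + (y − 135.8)² = 201.85²; (x − 166.4)² + (y − 46.7)² = 196.94²; (x + 98.1)² + (y + 37.1)² = 100.57².
Subtracting pairs of circle equations eliminates x²+y² and gives linear equations (the radical axes):
439.8 x − 178.2 y = 10524.02
-89.2 x − 345.8 y = 20325.23
Solving the 2×2 system: x ≈ 0.1, y ≈ -58.8 km.

0.1 km east, -58.8 km north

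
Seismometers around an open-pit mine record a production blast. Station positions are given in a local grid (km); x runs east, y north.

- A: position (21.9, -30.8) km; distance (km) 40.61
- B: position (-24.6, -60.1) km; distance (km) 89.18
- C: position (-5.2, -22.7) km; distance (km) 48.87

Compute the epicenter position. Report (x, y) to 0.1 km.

Circle about each station: (x − 21.9)² + (y + 30.8)² = 40.61²; (x + 24.6)² + (y + 60.1)² = 89.18²; (x + 5.2)² + (y + 22.7)² = 48.87².
Subtracting the A equation from the B and C equations removes the quadratic terms:
-93.0 x − 58.6 y = -3514.98
-54.2 x + 16.2 y = -1625.02
Solving the 2×2 system: x ≈ 32.5, y ≈ 8.4 km.

32.5 km east, 8.4 km north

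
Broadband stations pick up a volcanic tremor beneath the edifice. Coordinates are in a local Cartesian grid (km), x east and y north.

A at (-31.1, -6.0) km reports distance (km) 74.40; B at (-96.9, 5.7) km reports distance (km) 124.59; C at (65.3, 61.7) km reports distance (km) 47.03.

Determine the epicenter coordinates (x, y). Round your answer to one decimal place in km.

(20.4, 47.7)

Circle about each station: (x + 31.1)² + (y + 6.0)² = 74.40²; (x + 96.9)² + (y − 5.7)² = 124.59²; (x − 65.3)² + (y − 61.7)² = 47.03².
Subtracting the A equation from the B and C equations removes the quadratic terms:
-131.6 x + 23.4 y = -1568.42
192.8 x + 135.4 y = 10391.31
Solving the 2×2 system: x ≈ 20.4, y ≈ 47.7 km.
Check against A (with the unrounded x, y): √((x + 31.1)²+(y + 6.0)²) = 74.40 ≈ 74.40 km. ✓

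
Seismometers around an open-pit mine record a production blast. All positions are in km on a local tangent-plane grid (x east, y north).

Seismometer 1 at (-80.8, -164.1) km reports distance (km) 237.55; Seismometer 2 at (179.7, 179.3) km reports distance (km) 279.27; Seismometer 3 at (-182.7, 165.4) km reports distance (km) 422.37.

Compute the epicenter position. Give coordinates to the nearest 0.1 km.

Circle about each station: (x + 80.8)² + (y + 164.1)² = 237.55²; (x − 179.7)² + (y − 179.3)² = 279.27²; (x + 182.7)² + (y − 165.4)² = 422.37².
Subtracting pairs of circle equations eliminates x²+y² and gives linear equations (the radical axes):
521.0 x + 686.8 y = 9421.40
-203.8 x + 659.0 y = -94687.41
Solving the 2×2 system: x ≈ 147.4, y ≈ -98.1 km.

x ≈ 147.4 km, y ≈ -98.1 km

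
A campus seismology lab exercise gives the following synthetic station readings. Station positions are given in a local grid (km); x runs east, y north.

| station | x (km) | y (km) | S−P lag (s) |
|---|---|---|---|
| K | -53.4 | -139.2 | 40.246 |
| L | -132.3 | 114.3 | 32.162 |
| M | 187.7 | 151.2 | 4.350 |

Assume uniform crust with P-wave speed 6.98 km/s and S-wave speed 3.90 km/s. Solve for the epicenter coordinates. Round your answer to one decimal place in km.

Distance from S−P lag: d = Δt · v_P v_S / (v_P − v_S) = Δt · (6.98·3.90)/(6.98−3.90) ≈ 8.8383·Δt.
So d_K = 355.71, d_L = 284.26, d_M = 38.45 km.
Circle about each station: (x + 53.4)² + (y + 139.2)² = 355.71²; (x + 132.3)² + (y − 114.3)² = 284.26²; (x − 187.7)² + (y − 151.2)² = 38.45².
Subtracting the K equation from the L and M equations removes the quadratic terms:
-157.8 x + 507.0 y = 54065.44
482.2 x + 580.8 y = 160915.73
Solving the 2×2 system: x ≈ 149.3, y ≈ 153.1 km.

x ≈ 149.3 km, y ≈ 153.1 km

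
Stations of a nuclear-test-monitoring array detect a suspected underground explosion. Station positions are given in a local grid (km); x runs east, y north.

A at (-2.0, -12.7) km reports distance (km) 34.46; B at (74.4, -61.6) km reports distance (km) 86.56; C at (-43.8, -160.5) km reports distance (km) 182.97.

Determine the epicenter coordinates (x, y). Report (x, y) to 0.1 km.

(24.6, 9.2)

Circle about each station: (x + 2.0)² + (y + 12.7)² = 34.46²; (x − 74.4)² + (y + 61.6)² = 86.56²; (x + 43.8)² + (y + 160.5)² = 182.97².
Subtracting pairs of circle equations eliminates x²+y² and gives linear equations (the radical axes):
152.8 x − 97.8 y = 2859.49
-83.6 x − 295.6 y = -4777.13
Solving the 2×2 system: x ≈ 24.6, y ≈ 9.2 km.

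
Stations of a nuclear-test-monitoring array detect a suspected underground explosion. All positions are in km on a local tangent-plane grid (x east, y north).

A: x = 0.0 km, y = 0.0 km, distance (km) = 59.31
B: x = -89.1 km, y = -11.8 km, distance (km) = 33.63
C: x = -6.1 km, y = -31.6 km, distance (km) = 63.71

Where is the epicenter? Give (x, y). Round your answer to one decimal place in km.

-59.2 km east, 3.6 km north

Circle about each station: x² + y² = 59.31²; (x + 89.1)² + (y + 11.8)² = 33.63²; (x + 6.1)² + (y + 31.6)² = 63.71².
Subtracting pairs of circle equations eliminates x²+y² and gives linear equations (the radical axes):
-178.2 x − 23.6 y = 10464.75
-12.2 x − 63.2 y = 494.48
Solving the 2×2 system: x ≈ -59.2, y ≈ 3.6 km.
Check against A (with the unrounded x, y): √(x²+y²) = 59.31 ≈ 59.31 km. ✓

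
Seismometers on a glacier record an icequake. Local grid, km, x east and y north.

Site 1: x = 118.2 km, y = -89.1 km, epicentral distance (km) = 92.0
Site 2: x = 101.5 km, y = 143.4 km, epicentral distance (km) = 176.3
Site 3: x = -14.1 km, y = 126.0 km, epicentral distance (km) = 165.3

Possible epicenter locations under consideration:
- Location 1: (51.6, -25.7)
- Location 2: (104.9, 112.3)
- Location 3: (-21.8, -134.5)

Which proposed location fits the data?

Location 1

For each candidate, compare |candidate − station| to the reported distance:
Location 1: residuals Site 1 0.0, Site 2 0.0, Site 3 0.0 → max 0.0 km
Location 2: residuals Site 1 109.8, Site 2 145.0, Site 3 45.5 → max 145.0 km
Location 3: residuals Site 1 55.2, Site 2 127.7, Site 3 95.3 → max 127.7 km
Only Location 1 has all residuals ≈ 0.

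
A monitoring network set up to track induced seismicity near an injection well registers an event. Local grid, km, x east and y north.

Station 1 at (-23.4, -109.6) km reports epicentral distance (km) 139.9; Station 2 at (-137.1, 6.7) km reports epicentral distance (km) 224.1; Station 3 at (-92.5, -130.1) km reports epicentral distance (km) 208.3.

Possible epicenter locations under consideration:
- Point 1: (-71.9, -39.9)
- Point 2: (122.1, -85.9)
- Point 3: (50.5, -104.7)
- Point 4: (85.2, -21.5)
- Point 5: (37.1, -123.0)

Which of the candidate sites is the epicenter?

For each candidate, compare |candidate − station| to the reported distance:
Point 1: residuals Station 1 55.0, Station 2 144.0, Station 3 115.8 → max 144.0 km
Point 2: residuals Station 1 7.5, Station 2 51.1, Station 3 10.8 → max 51.1 km
Point 3: residuals Station 1 65.8, Station 2 5.9, Station 3 63.1 → max 65.8 km
Point 4: residuals Station 1 0.1, Station 2 0.0, Station 3 0.0 → max 0.1 km
Point 5: residuals Station 1 77.9, Station 2 6.9, Station 3 78.5 → max 78.5 km
Only Point 4 has all residuals ≈ 0.

Point 4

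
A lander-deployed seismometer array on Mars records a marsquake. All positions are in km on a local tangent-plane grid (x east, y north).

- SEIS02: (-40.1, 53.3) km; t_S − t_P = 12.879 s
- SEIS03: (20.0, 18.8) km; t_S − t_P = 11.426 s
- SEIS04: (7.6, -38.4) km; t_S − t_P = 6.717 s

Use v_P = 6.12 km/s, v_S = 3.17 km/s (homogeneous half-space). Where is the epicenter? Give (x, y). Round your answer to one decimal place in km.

Distance from S−P lag: d = Δt · v_P v_S / (v_P − v_S) = Δt · (6.12·3.17)/(6.12−3.17) ≈ 6.5764·Δt.
So d_SEIS02 = 84.70, d_SEIS03 = 75.14, d_SEIS04 = 44.17 km.
Circle about each station: (x + 40.1)² + (y − 53.3)² = 84.70²; (x − 20.0)² + (y − 18.8)² = 75.14²; (x − 7.6)² + (y + 38.4)² = 44.17².
Subtracting the SEIS02 equation from the SEIS03 and SEIS04 equations removes the quadratic terms:
120.2 x − 69.0 y = -2167.39
95.4 x − 183.4 y = 2306.52
Solving the 2×2 system: x ≈ -36.0, y ≈ -31.3 km.
Check against SEIS02 (with the unrounded x, y): √((x + 40.1)²+(y − 53.3)²) = 84.70 ≈ 84.70 km. ✓

x ≈ -36.0 km, y ≈ -31.3 km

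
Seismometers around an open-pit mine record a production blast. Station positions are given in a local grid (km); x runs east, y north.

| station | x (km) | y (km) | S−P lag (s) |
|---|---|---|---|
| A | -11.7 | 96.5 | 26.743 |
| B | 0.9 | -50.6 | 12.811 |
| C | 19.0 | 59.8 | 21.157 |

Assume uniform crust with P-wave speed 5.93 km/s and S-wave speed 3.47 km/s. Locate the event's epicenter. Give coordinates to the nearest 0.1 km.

96.3 km east, -99.4 km north

Distance from S−P lag: d = Δt · v_P v_S / (v_P − v_S) = Δt · (5.93·3.47)/(5.93−3.47) ≈ 8.3647·Δt.
So d_A = 223.70, d_B = 107.16, d_C = 176.97 km.
Circle about each station: (x + 11.7)² + (y − 96.5)² = 223.70²; (x − 0.9)² + (y + 50.6)² = 107.16²; (x − 19.0)² + (y − 59.8)² = 176.97².
Subtracting pairs of circle equations eliminates x²+y² and gives linear equations (the radical axes):
25.2 x − 294.2 y = 31670.45
61.4 x − 73.4 y = 13211.21
Solving the 2×2 system: x ≈ 96.3, y ≈ -99.4 km.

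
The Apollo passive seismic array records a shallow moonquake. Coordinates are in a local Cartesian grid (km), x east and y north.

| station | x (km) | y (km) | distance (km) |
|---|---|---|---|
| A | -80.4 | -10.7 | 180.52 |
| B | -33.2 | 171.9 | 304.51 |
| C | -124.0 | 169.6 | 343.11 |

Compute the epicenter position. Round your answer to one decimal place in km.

Circle about each station: (x + 80.4)² + (y + 10.7)² = 180.52²; (x + 33.2)² + (y − 171.9)² = 304.51²; (x + 124.0)² + (y − 169.6)² = 343.11².
Subtracting the A equation from the B and C equations removes the quadratic terms:
94.4 x + 365.2 y = -36065.67
-87.2 x + 360.6 y = -47575.49
Solving the 2×2 system: x ≈ 66.3, y ≈ -115.9 km.

(66.3, -115.9)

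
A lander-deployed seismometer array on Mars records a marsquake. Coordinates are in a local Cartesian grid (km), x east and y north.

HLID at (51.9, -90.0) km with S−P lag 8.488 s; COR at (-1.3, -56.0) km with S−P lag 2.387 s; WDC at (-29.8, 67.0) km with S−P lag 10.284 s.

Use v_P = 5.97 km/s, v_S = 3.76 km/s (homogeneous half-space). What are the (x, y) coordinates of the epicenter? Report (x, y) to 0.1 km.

Distance from S−P lag: d = Δt · v_P v_S / (v_P − v_S) = Δt · (5.97·3.76)/(5.97−3.76) ≈ 10.1571·Δt.
So d_HLID = 86.21, d_COR = 24.25, d_WDC = 104.46 km.
Circle about each station: (x − 51.9)² + (y + 90.0)² = 86.21²; (x + 1.3)² + (y + 56.0)² = 24.25²; (x + 29.8)² + (y − 67.0)² = 104.46².
Subtracting pairs of circle equations eliminates x²+y² and gives linear equations (the radical axes):
-106.4 x + 68.0 y = -811.82
-163.4 x + 314.0 y = -8896.30
Solving the 2×2 system: x ≈ -15.7, y ≈ -36.5 km.

x ≈ -15.7 km, y ≈ -36.5 km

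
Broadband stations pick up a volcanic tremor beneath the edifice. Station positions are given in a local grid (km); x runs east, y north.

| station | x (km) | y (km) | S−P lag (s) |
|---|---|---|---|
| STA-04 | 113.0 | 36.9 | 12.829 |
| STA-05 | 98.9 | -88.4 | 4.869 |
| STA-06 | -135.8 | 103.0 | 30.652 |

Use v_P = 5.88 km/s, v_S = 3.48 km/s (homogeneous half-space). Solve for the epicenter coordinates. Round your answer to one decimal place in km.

Distance from S−P lag: d = Δt · v_P v_S / (v_P − v_S) = Δt · (5.88·3.48)/(5.88−3.48) ≈ 8.5260·Δt.
So d_STA-04 = 109.38, d_STA-05 = 41.51, d_STA-06 = 261.34 km.
Circle about each station: (x − 113.0)² + (y − 36.9)² = 109.38²; (x − 98.9)² + (y + 88.4)² = 41.51²; (x + 135.8)² + (y − 103.0)² = 261.34².
Subtracting pairs of circle equations eliminates x²+y² and gives linear equations (the radical axes):
-28.2 x − 250.6 y = 13706.06
-497.6 x + 132.2 y = -41414.58
Solving the 2×2 system: x ≈ 66.7, y ≈ -62.2 km.

(66.7, -62.2)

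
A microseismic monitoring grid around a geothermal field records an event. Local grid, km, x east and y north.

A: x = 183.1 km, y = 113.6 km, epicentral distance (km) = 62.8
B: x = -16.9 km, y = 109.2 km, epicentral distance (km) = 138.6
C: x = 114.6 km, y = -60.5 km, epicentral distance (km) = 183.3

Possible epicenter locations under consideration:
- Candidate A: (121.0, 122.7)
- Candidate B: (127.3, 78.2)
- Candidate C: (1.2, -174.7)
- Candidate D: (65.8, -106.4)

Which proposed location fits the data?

For each candidate, compare |candidate − station| to the reported distance:
Candidate A: residuals A 0.0, B 0.0, C 0.0 → max 0.0 km
Candidate B: residuals A 3.3, B 8.9, C 44.0 → max 44.0 km
Candidate C: residuals A 278.1, B 145.9, C 22.4 → max 278.1 km
Candidate D: residuals A 186.5, B 92.3, C 116.3 → max 186.5 km
Only Candidate A has all residuals ≈ 0.

Candidate A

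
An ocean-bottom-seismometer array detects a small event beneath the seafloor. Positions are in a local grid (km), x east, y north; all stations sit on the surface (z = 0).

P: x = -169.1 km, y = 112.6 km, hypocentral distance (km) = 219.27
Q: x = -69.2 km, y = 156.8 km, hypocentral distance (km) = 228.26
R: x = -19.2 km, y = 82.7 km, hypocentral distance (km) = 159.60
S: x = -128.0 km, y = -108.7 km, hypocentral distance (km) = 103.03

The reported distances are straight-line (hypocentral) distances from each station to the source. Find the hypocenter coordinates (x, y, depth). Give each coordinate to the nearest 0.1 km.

(-51.1, -64.6, 52.5)

Each station gives a sphere (x−x_i)² + (y−y_i)² + z² = d_i² (stations at z=0).
Subtracting the P sphere from Q and R: z² cancels, leaving linear equations in x and y:
199.8 x + 88.4 y = -15921.98
299.8 x − 59.8 y = -11458.47
Solving: x ≈ -51.106, y ≈ -64.603 km (keep extra digits for the depth step; rounded: -51.1, -64.6).
Then from the P sphere: z² = 219.27² − (x + 169.1)² − (y − 112.6)² with x = -51.106, y = -64.603, so z ≈ 52.496 ≈ 52.5 km.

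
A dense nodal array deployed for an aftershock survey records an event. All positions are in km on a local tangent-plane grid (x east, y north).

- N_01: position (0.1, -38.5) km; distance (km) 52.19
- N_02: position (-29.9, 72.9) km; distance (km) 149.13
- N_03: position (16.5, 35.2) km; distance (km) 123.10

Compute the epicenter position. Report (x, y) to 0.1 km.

-36.1 km east, -76.1 km north

Circle about each station: (x − 0.1)² + (y + 38.5)² = 52.19²; (x + 29.9)² + (y − 72.9)² = 149.13²; (x − 16.5)² + (y − 35.2)² = 123.10².
Subtracting the N_01 equation from the N_02 and N_03 equations removes the quadratic terms:
-60.0 x + 222.8 y = -14789.80
32.8 x + 147.4 y = -12400.78
Solving the 2×2 system: x ≈ -36.1, y ≈ -76.1 km.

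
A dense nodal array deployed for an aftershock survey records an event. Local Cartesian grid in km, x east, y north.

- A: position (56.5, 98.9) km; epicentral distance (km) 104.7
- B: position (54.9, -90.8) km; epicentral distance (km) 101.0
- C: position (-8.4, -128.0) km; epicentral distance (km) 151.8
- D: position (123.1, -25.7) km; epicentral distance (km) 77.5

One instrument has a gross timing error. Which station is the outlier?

A

Solve using three stations at a time. Using B, C, D (subtract circle equations pairwise → linear system) gives (x, y) ≈ (54.4, 10.2).
Distances from that point to each station vs reported:
  A: calculated 88.7 vs reported 104.7 → residual 16.0 km
  B: calculated 101.0 vs reported 101.0 → residual 0.0 km
  C: calculated 151.8 vs reported 151.8 → residual 0.0 km
  D: calculated 77.5 vs reported 77.5 → residual 0.0 km
B, C, D are mutually consistent (residuals ≈ 0); A is off by 16.0 km.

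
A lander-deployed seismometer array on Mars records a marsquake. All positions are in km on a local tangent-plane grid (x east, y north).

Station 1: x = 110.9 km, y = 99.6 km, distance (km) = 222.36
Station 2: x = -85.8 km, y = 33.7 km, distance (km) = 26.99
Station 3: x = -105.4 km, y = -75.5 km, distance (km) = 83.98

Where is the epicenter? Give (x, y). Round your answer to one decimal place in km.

Circle about each station: (x − 110.9)² + (y − 99.6)² = 222.36²; (x + 85.8)² + (y − 33.7)² = 26.99²; (x + 105.4)² + (y + 75.5)² = 83.98².
Subtracting the Station 1 equation from the Station 2 and Station 3 equations removes the quadratic terms:
-393.4 x − 131.8 y = 34993.87
-432.6 x − 350.2 y = 36981.77
Solving the 2×2 system: x ≈ -91.4, y ≈ 7.3 km.

(-91.4, 7.3)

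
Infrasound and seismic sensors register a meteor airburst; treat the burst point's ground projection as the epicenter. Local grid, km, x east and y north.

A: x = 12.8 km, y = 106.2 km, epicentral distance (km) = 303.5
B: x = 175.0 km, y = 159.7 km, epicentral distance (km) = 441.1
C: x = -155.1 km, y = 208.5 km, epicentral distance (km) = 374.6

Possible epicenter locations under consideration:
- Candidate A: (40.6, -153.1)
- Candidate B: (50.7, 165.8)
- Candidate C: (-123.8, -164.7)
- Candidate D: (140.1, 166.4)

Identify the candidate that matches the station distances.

For each candidate, compare |candidate − station| to the reported distance:
Candidate A: residuals A 42.7, B 100.6, C 36.6 → max 100.6 km
Candidate B: residuals A 232.9, B 316.7, C 164.4 → max 316.7 km
Candidate C: residuals A 0.1, B 0.1, C 0.1 → max 0.1 km
Candidate D: residuals A 162.7, B 405.6, C 76.4 → max 405.6 km
Only Candidate C has all residuals ≈ 0.

Candidate C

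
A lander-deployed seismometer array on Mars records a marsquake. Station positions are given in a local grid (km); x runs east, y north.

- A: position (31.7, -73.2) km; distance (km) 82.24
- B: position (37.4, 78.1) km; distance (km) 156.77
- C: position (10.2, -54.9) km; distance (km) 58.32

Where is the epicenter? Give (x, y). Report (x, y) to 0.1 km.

(-48.1, -53.3)

Circle about each station: (x − 31.7)² + (y + 73.2)² = 82.24²; (x − 37.4)² + (y − 78.1)² = 156.77²; (x − 10.2)² + (y + 54.9)² = 58.32².
Subtracting the A equation from the B and C equations removes the quadratic terms:
11.4 x + 302.6 y = -16678.18
-43.0 x + 36.6 y = 117.12
Solving the 2×2 system: x ≈ -48.1, y ≈ -53.3 km.
Check against A (with the unrounded x, y): √((x − 31.7)²+(y + 73.2)²) = 82.24 ≈ 82.24 km. ✓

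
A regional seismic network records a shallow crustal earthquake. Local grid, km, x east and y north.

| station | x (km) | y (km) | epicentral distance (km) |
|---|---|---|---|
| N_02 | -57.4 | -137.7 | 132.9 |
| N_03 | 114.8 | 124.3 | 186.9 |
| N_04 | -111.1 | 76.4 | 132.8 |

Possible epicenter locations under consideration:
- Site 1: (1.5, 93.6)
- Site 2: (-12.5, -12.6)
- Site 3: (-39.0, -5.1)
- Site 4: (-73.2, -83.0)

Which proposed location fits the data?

For each candidate, compare |candidate − station| to the reported distance:
Site 1: residuals N_02 105.8, N_03 69.5, N_04 18.9 → max 105.8 km
Site 2: residuals N_02 0.0, N_03 0.0, N_04 0.0 → max 0.0 km
Site 3: residuals N_02 1.0, N_03 14.1, N_04 24.0 → max 24.0 km
Site 4: residuals N_02 76.0, N_03 93.0, N_04 31.0 → max 93.0 km
Only Site 2 has all residuals ≈ 0.

Site 2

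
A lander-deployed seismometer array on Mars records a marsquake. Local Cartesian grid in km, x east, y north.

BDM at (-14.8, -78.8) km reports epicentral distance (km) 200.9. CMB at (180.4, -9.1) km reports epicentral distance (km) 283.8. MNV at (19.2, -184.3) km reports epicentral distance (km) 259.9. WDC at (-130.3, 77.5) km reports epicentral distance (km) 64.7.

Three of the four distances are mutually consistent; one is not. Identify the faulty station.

Solve using three stations at a time. Using BDM, CMB, WDC (subtract circle equations pairwise → linear system) gives (x, y) ≈ (-76.0, 112.5).
Distances from that point to each station vs reported:
  BDM: calculated 200.9 vs reported 200.9 → residual 0.0 km
  CMB: calculated 283.8 vs reported 283.8 → residual 0.0 km
  MNV: calculated 311.7 vs reported 259.9 → residual 51.8 km
  WDC: calculated 64.6 vs reported 64.7 → residual 0.1 km
BDM, CMB, WDC are mutually consistent (residuals ≈ 0); MNV is off by 51.8 km.

MNV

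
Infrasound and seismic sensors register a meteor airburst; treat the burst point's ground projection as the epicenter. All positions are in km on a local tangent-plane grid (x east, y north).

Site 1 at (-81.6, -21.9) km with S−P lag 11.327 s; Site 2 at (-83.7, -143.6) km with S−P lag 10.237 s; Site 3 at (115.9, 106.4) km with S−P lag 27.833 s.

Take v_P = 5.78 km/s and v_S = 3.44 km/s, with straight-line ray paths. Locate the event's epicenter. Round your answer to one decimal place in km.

(-14.5, -90.9)

Distance from S−P lag: d = Δt · v_P v_S / (v_P − v_S) = Δt · (5.78·3.44)/(5.78−3.44) ≈ 8.4971·Δt.
So d_Site 1 = 96.25, d_Site 2 = 86.98, d_Site 3 = 236.50 km.
Circle about each station: (x + 81.6)² + (y + 21.9)² = 96.25²; (x + 83.7)² + (y + 143.6)² = 86.98²; (x − 115.9)² + (y − 106.4)² = 236.50².
Subtracting pairs of circle equations eliminates x²+y² and gives linear equations (the radical axes):
-4.2 x − 243.4 y = 22187.02
395.0 x + 256.6 y = -29052.59
Solving the 2×2 system: x ≈ -14.5, y ≈ -90.9 km.
Check against Site 1 (with the unrounded x, y): √((x + 81.6)²+(y + 21.9)²) = 96.25 ≈ 96.25 km. ✓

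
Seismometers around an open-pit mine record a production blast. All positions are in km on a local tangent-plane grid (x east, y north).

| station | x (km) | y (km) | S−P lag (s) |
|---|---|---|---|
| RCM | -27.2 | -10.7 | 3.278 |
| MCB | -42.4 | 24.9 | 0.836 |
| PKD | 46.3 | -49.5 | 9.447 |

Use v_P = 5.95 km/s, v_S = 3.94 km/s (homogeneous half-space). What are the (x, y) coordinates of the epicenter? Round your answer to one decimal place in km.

(-32.9, 27.1)

Distance from S−P lag: d = Δt · v_P v_S / (v_P − v_S) = Δt · (5.95·3.94)/(5.95−3.94) ≈ 11.6632·Δt.
So d_RCM = 38.23, d_MCB = 9.75, d_PKD = 110.18 km.
Circle about each station: (x + 27.2)² + (y + 10.7)² = 38.23²; (x + 42.4)² + (y − 24.9)² = 9.75²; (x − 46.3)² + (y + 49.5)² = 110.18².
Subtracting pairs of circle equations eliminates x²+y² and gives linear equations (the radical axes):
-30.4 x + 71.2 y = 2929.91
147.0 x − 77.6 y = -6938.49
Solving the 2×2 system: x ≈ -32.9, y ≈ 27.1 km.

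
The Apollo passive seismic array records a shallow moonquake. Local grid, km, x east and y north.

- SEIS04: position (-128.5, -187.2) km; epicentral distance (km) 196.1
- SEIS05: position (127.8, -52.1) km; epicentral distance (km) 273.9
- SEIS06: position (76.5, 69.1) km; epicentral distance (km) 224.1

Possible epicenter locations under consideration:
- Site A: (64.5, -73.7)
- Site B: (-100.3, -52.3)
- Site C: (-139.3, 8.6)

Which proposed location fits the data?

Site C

For each candidate, compare |candidate − station| to the reported distance:
Site A: residuals SEIS04 27.8, SEIS05 207.0, SEIS06 80.8 → max 207.0 km
Site B: residuals SEIS04 58.3, SEIS05 45.8, SEIS06 9.6 → max 58.3 km
Site C: residuals SEIS04 0.0, SEIS05 0.0, SEIS06 0.0 → max 0.0 km
Only Site C has all residuals ≈ 0.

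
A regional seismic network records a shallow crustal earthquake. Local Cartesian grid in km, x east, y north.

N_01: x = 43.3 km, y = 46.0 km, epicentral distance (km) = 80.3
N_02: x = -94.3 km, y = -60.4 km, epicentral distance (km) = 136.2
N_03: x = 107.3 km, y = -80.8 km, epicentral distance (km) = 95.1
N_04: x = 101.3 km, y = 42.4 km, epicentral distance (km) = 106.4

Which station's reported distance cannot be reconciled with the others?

Solve using three stations at a time. Using N_01, N_03, N_04 (subtract circle equations pairwise → linear system) gives (x, y) ≈ (25.5, -32.3).
Distances from that point to each station vs reported:
  N_01: calculated 80.3 vs reported 80.3 → residual 0.0 km
  N_02: calculated 123.1 vs reported 136.2 → residual 13.1 km
  N_03: calculated 95.1 vs reported 95.1 → residual 0.0 km
  N_04: calculated 106.4 vs reported 106.4 → residual 0.0 km
N_01, N_03, N_04 are mutually consistent (residuals ≈ 0); N_02 is off by 13.1 km.

N_02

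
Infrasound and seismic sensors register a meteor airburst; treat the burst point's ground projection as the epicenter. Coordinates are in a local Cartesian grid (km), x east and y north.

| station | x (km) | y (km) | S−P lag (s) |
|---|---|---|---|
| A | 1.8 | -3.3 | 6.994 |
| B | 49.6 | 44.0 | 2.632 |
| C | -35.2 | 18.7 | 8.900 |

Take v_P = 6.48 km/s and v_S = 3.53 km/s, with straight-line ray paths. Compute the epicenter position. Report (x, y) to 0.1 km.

29.2 km east, 43.5 km north

Distance from S−P lag: d = Δt · v_P v_S / (v_P − v_S) = Δt · (6.48·3.53)/(6.48−3.53) ≈ 7.7540·Δt.
So d_A = 54.23, d_B = 20.41, d_C = 69.01 km.
Circle about each station: (x − 1.8)² + (y + 3.3)² = 54.23²; (x − 49.6)² + (y − 44.0)² = 20.41²; (x + 35.2)² + (y − 18.7)² = 69.01².
Subtracting pairs of circle equations eliminates x²+y² and gives linear equations (the radical axes):
95.6 x + 94.6 y = 6906.35
-74.0 x + 44.0 y = -246.89
Solving the 2×2 system: x ≈ 29.2, y ≈ 43.5 km.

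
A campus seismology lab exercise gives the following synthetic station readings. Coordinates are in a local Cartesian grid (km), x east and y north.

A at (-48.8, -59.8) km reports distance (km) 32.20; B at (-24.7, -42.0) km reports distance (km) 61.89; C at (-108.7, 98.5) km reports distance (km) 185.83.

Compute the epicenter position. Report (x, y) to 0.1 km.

(-70.7, -83.4)

Circle about each station: (x + 48.8)² + (y + 59.8)² = 32.20²; (x + 24.7)² + (y + 42.0)² = 61.89²; (x + 108.7)² + (y − 98.5)² = 185.83².
Subtracting the A equation from the B and C equations removes the quadratic terms:
48.2 x + 35.6 y = -6376.92
-119.8 x + 316.6 y = -17935.49
Solving the 2×2 system: x ≈ -70.7, y ≈ -83.4 km.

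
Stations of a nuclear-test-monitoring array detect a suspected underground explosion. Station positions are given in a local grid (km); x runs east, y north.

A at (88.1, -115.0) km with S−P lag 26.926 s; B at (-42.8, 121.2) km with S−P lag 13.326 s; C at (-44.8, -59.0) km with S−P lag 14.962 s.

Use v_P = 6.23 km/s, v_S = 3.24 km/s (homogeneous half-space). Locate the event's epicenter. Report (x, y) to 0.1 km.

Distance from S−P lag: d = Δt · v_P v_S / (v_P − v_S) = Δt · (6.23·3.24)/(6.23−3.24) ≈ 6.7509·Δt.
So d_A = 181.77, d_B = 89.96, d_C = 101.01 km.
Circle about each station: (x − 88.1)² + (y + 115.0)² = 181.77²; (x + 42.8)² + (y − 121.2)² = 89.96²; (x + 44.8)² + (y + 59.0)² = 101.01².
Subtracting the A equation from the B and C equations removes the quadratic terms:
-261.8 x + 472.4 y = 20482.20
-265.8 x + 112.0 y = 7338.74
Solving the 2×2 system: x ≈ -12.2, y ≈ 36.6 km.
Check against A (with the unrounded x, y): √((x − 88.1)²+(y + 115.0)²) = 181.77 ≈ 181.77 km. ✓

-12.2 km east, 36.6 km north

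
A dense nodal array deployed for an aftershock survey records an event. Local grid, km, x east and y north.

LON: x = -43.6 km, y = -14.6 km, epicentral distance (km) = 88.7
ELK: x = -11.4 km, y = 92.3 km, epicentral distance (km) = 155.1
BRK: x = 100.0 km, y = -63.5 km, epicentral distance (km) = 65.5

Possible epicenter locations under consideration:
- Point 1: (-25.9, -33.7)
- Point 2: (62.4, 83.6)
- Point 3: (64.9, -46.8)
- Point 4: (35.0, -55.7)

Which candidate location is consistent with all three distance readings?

For each candidate, compare |candidate − station| to the reported distance:
Point 1: residuals LON 62.7, ELK 28.3, BRK 63.9 → max 63.9 km
Point 2: residuals LON 55.8, ELK 80.8, BRK 86.3 → max 86.3 km
Point 3: residuals LON 24.5, ELK 3.6, BRK 26.6 → max 26.6 km
Point 4: residuals LON 0.0, ELK 0.0, BRK 0.0 → max 0.0 km
Only Point 4 has all residuals ≈ 0.

Point 4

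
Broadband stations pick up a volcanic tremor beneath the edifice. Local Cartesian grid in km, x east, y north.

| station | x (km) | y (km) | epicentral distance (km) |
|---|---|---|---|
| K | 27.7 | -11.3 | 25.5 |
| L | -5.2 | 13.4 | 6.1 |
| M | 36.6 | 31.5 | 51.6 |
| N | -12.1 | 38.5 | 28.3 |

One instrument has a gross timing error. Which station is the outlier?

K

Solve using three stations at a time. Using L, M, N (subtract circle equations pairwise → linear system) gives (x, y) ≈ (-10.4, 10.3).
Distances from that point to each station vs reported:
  K: calculated 43.8 vs reported 25.5 → residual 18.3 km
  L: calculated 6.1 vs reported 6.1 → residual 0.0 km
  M: calculated 51.6 vs reported 51.6 → residual 0.0 km
  N: calculated 28.3 vs reported 28.3 → residual 0.0 km
L, M, N are mutually consistent (residuals ≈ 0); K is off by 18.3 km.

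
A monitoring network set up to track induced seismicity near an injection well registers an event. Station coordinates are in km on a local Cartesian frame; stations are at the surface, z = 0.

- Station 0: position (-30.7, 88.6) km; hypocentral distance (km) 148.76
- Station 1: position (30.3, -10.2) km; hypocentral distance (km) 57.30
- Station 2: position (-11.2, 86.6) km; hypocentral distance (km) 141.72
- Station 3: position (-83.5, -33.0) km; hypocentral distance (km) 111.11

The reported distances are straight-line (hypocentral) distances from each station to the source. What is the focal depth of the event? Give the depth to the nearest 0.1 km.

43.8 km

Each station gives a sphere (x−x_i)² + (y−y_i)² + z² = d_i² (stations at z=0).
Subtracting the Station 0 sphere from Station 1 and Station 2: z² cancels, leaving linear equations in x and y:
122.0 x − 197.6 y = 11075.93
39.0 x − 4.0 y = 877.53
Solving: x ≈ 17.884, y ≈ -45.010 km (keep extra digits for the depth step; rounded: 17.9, -45.0).
Then from the Station 0 sphere: z² = 148.76² − (x + 30.7)² − (y − 88.6)² with x = 17.884, y = -45.010, so z ≈ 43.789 ≈ 43.8 km.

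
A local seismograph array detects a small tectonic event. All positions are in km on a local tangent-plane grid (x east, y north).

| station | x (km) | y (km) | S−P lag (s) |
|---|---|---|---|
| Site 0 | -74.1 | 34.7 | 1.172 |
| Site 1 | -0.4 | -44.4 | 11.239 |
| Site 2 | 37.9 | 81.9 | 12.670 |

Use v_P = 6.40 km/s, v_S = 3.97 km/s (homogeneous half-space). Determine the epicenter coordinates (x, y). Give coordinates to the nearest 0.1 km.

Distance from S−P lag: d = Δt · v_P v_S / (v_P − v_S) = Δt · (6.40·3.97)/(6.40−3.97) ≈ 10.4560·Δt.
So d_Site 0 = 12.25, d_Site 1 = 117.51, d_Site 2 = 132.48 km.
Circle about each station: (x + 74.1)² + (y − 34.7)² = 12.25²; (x + 0.4)² + (y + 44.4)² = 117.51²; (x − 37.9)² + (y − 81.9)² = 132.48².
Subtracting pairs of circle equations eliminates x²+y² and gives linear equations (the radical axes):
147.4 x − 158.2 y = -18381.92
224.0 x + 94.4 y = -15951.77
Solving the 2×2 system: x ≈ -86.3, y ≈ 35.8 km.

-86.3 km east, 35.8 km north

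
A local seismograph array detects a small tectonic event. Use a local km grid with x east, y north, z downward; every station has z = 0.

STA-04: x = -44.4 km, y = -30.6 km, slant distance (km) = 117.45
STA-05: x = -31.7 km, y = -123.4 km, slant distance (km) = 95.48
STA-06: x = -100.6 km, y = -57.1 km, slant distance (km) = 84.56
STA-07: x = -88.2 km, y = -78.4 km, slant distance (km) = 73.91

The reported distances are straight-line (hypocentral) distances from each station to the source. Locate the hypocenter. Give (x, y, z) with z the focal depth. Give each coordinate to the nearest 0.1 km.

Each station gives a sphere (x−x_i)² + (y−y_i)² + z² = d_i² (stations at z=0).
Subtracting the STA-04 sphere from STA-05 and STA-06: z² cancels, leaving linear equations in x and y:
25.4 x − 185.6 y = 18002.80
-112.4 x − 53.0 y = 17117.16
Solving: x ≈ -100.092, y ≈ -110.696 km (keep extra digits for the depth step; rounded: -100.1, -110.7).
Then from the STA-04 sphere: z² = 117.45² − (x + 44.4)² − (y + 30.6)² with x = -100.092, y = -110.696, so z ≈ 65.403 ≈ 65.4 km.

x ≈ -100.1 km, y ≈ -110.7 km, depth ≈ 65.4 km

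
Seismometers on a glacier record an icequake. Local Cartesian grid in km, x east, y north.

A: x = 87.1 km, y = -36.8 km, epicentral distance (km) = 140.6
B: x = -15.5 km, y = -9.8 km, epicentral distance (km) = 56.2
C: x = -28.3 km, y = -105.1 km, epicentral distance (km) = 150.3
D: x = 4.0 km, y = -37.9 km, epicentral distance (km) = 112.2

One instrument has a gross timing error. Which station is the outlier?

Solve using three stations at a time. Using A, B, C (subtract circle equations pairwise → linear system) gives (x, y) ≈ (-27.1, 45.2).
Distances from that point to each station vs reported:
  A: calculated 140.6 vs reported 140.6 → residual 0.0 km
  B: calculated 56.2 vs reported 56.2 → residual 0.0 km
  C: calculated 150.3 vs reported 150.3 → residual 0.0 km
  D: calculated 88.7 vs reported 112.2 → residual 23.5 km
A, B, C are mutually consistent (residuals ≈ 0); D is off by 23.5 km.

D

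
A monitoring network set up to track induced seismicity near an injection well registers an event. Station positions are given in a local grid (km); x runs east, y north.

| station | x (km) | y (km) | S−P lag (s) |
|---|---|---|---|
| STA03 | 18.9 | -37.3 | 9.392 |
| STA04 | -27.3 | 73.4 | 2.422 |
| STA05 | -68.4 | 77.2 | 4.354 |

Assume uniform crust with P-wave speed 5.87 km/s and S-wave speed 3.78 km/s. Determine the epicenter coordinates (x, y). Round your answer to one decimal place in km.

Distance from S−P lag: d = Δt · v_P v_S / (v_P − v_S) = Δt · (5.87·3.78)/(5.87−3.78) ≈ 10.6166·Δt.
So d_STA03 = 99.71, d_STA04 = 25.71, d_STA05 = 46.22 km.
Circle about each station: (x − 18.9)² + (y + 37.3)² = 99.71²; (x + 27.3)² + (y − 73.4)² = 25.71²; (x + 68.4)² + (y − 77.2)² = 46.22².
Subtracting the STA03 equation from the STA04 and STA05 equations removes the quadratic terms:
-92.4 x + 221.4 y = 13665.43
-174.6 x + 229.0 y = 16695.70
Solving the 2×2 system: x ≈ -32.4, y ≈ 48.2 km.
Check against STA03 (with the unrounded x, y): √((x − 18.9)²+(y + 37.3)²) = 99.71 ≈ 99.71 km. ✓

(-32.4, 48.2)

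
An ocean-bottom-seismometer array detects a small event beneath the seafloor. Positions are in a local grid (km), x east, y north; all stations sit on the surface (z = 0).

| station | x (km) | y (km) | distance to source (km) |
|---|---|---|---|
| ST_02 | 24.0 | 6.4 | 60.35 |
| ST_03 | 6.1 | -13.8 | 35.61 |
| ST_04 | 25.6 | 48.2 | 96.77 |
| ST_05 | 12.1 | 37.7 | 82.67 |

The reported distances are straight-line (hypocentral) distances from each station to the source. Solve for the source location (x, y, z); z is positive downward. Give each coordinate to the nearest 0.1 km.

x ≈ -10.5 km, y ≈ -39.8 km, depth ≈ 17.8 km

Each station gives a sphere (x−x_i)² + (y−y_i)² + z² = d_i² (stations at z=0).
Subtracting the ST_02 sphere from ST_03 and ST_04: z² cancels, leaving linear equations in x and y:
-35.8 x − 40.4 y = 1984.74
3.2 x + 83.6 y = -3360.67
Solving: x ≈ -10.530, y ≈ -39.796 km (keep extra digits for the depth step; rounded: -10.5, -39.8).
Then from the ST_02 sphere: z² = 60.35² − (x − 24.0)² − (y − 6.4)² with x = -10.530, y = -39.796, so z ≈ 17.769 ≈ 17.8 km.
Check against ST_05 (with the unrounded solution): distance 82.67 ≈ 82.67 km. ✓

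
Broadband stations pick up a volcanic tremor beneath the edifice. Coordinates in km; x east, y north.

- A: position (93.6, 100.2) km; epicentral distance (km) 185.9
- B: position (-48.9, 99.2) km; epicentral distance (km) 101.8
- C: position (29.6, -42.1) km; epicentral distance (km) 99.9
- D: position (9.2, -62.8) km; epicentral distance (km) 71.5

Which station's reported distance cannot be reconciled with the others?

Solve using three stations at a time. Using A, B, C (subtract circle equations pairwise → linear system) gives (x, y) ≈ (-61.8, -1.8).
Distances from that point to each station vs reported:
  A: calculated 185.9 vs reported 185.9 → residual 0.0 km
  B: calculated 101.8 vs reported 101.8 → residual 0.0 km
  C: calculated 99.9 vs reported 99.9 → residual 0.0 km
  D: calculated 93.6 vs reported 71.5 → residual 22.1 km
A, B, C are mutually consistent (residuals ≈ 0); D is off by 22.1 km.

D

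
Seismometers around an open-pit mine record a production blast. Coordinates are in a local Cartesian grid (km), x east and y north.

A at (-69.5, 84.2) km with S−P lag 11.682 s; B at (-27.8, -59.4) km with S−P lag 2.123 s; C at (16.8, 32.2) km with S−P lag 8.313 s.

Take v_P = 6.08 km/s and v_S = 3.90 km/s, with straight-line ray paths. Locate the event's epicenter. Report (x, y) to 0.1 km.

Distance from S−P lag: d = Δt · v_P v_S / (v_P − v_S) = Δt · (6.08·3.90)/(6.08−3.90) ≈ 10.8771·Δt.
So d_A = 127.07, d_B = 23.09, d_C = 90.42 km.
Circle about each station: (x + 69.5)² + (y − 84.2)² = 127.07²; (x + 27.8)² + (y + 59.4)² = 23.09²; (x − 16.8)² + (y − 32.2)² = 90.42².
Subtracting the A equation from the B and C equations removes the quadratic terms:
83.4 x − 287.2 y = 7994.95
172.6 x − 104.0 y = -2629.80
Solving the 2×2 system: x ≈ -38.8, y ≈ -39.1 km.

(-38.8, -39.1)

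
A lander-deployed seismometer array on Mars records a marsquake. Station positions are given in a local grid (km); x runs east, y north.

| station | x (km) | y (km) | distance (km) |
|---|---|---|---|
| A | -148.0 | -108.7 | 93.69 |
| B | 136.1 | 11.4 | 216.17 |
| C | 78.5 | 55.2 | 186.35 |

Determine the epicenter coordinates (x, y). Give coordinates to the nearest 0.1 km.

(-67.9, -60.1)

Circle about each station: (x + 148.0)² + (y + 108.7)² = 93.69²; (x − 136.1)² + (y − 11.4)² = 216.17²; (x − 78.5)² + (y − 55.2)² = 186.35².
Subtracting the A equation from the B and C equations removes the quadratic terms:
568.2 x + 240.2 y = -53018.17
453.0 x + 327.8 y = -50458.91
Solving the 2×2 system: x ≈ -67.9, y ≈ -60.1 km.
Check against A (with the unrounded x, y): √((x + 148.0)²+(y + 108.7)²) = 93.69 ≈ 93.69 km. ✓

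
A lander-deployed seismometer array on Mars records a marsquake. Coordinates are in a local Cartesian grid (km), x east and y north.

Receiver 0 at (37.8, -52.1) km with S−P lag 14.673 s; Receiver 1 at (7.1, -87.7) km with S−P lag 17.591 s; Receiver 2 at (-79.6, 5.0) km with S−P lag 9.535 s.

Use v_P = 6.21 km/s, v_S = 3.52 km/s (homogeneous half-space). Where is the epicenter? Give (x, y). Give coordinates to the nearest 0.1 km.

Distance from S−P lag: d = Δt · v_P v_S / (v_P − v_S) = Δt · (6.21·3.52)/(6.21−3.52) ≈ 8.1261·Δt.
So d_Receiver 0 = 119.23, d_Receiver 1 = 142.95, d_Receiver 2 = 77.48 km.
Circle about each station: (x − 37.8)² + (y + 52.1)² = 119.23²; (x − 7.1)² + (y + 87.7)² = 142.95²; (x + 79.6)² + (y − 5.0)² = 77.48².
Subtracting the Receiver 0 equation from the Receiver 1 and Receiver 2 equations removes the quadratic terms:
-61.4 x − 71.2 y = -2620.46
-234.8 x + 114.2 y = 10430.55
Solving the 2×2 system: x ≈ -18.7, y ≈ 52.9 km.
Check against Receiver 0 (with the unrounded x, y): √((x − 37.8)²+(y + 52.1)²) = 119.24 ≈ 119.23 km. ✓

-18.7 km east, 52.9 km north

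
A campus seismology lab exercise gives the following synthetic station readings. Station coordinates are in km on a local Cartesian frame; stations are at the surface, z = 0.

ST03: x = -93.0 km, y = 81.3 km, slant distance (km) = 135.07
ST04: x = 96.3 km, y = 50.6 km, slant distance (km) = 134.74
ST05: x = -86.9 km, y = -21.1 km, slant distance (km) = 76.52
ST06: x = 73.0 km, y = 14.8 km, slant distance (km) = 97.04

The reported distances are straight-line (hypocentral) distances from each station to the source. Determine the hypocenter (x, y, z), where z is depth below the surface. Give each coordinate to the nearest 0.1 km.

Each station gives a sphere (x−x_i)² + (y−y_i)² + z² = d_i² (stations at z=0).
Subtracting the ST03 sphere from ST04 and ST05: z² cancels, leaving linear equations in x and y:
378.6 x − 61.4 y = -3335.60
12.2 x − 204.8 y = 5126.72
Solving: x ≈ -12.996, y ≈ -25.807 km (keep extra digits for the depth step; rounded: -13.0, -25.8).
Then from the ST03 sphere: z² = 135.07² − (x + 93.0)² − (y − 81.3)² with x = -12.996, y = -25.807, so z ≈ 19.271 ≈ 19.3 km.
Check against ST06 (with the unrounded solution): distance 97.03 ≈ 97.04 km. ✓

(-13.0, -25.8, 19.3)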